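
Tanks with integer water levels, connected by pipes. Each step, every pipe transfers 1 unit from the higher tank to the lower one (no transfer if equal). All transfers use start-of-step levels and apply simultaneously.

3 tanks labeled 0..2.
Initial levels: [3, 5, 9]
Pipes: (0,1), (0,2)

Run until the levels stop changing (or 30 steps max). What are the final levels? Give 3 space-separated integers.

Step 1: flows [1->0,2->0] -> levels [5 4 8]
Step 2: flows [0->1,2->0] -> levels [5 5 7]
Step 3: flows [0=1,2->0] -> levels [6 5 6]
Step 4: flows [0->1,0=2] -> levels [5 6 6]
Step 5: flows [1->0,2->0] -> levels [7 5 5]
Step 6: flows [0->1,0->2] -> levels [5 6 6]
  -> period-2 cycle: step 6 state = step 4 state; never stabilizes
  -> state at step 30: (30-4) mod 2 = 0, same as step 4 -> [5 6 6]

Answer: 5 6 6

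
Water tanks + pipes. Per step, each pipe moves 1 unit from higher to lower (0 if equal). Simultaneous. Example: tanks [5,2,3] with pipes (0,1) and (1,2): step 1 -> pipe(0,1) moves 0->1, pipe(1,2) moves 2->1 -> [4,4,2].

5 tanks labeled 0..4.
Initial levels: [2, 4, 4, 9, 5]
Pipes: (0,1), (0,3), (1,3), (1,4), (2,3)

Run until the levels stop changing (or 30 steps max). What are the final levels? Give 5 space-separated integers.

Answer: 6 4 6 3 5

Derivation:
Step 1: flows [1->0,3->0,3->1,4->1,3->2] -> levels [4 5 5 6 4]
Step 2: flows [1->0,3->0,3->1,1->4,3->2] -> levels [6 4 6 3 5]
Step 3: flows [0->1,0->3,1->3,4->1,2->3] -> levels [4 5 5 6 4]
  -> period-2 cycle: step 3 state = step 1 state; never stabilizes
  -> state at step 30: (30-1) mod 2 = 1, same as step 2 -> [6 4 6 3 5]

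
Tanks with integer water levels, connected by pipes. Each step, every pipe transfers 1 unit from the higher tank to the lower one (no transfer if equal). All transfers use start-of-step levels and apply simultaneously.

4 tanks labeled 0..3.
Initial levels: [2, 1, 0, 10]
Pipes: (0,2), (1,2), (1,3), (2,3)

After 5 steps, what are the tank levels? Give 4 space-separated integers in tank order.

Answer: 2 3 5 3

Derivation:
Step 1: flows [0->2,1->2,3->1,3->2] -> levels [1 1 3 8]
Step 2: flows [2->0,2->1,3->1,3->2] -> levels [2 3 2 6]
Step 3: flows [0=2,1->2,3->1,3->2] -> levels [2 3 4 4]
Step 4: flows [2->0,2->1,3->1,2=3] -> levels [3 5 2 3]
Step 5: flows [0->2,1->2,1->3,3->2] -> levels [2 3 5 3]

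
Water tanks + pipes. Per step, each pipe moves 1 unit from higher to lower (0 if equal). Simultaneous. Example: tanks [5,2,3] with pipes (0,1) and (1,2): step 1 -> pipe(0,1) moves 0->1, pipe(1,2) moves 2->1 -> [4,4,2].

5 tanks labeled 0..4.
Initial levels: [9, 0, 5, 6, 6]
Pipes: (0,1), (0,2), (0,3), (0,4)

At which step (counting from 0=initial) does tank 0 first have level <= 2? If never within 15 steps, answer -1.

Answer: -1

Derivation:
Step 1: flows [0->1,0->2,0->3,0->4] -> levels [5 1 6 7 7]
Step 2: flows [0->1,2->0,3->0,4->0] -> levels [7 2 5 6 6]
Step 3: flows [0->1,0->2,0->3,0->4] -> levels [3 3 6 7 7]
Step 4: flows [0=1,2->0,3->0,4->0] -> levels [6 3 5 6 6]
Step 5: flows [0->1,0->2,0=3,0=4] -> levels [4 4 6 6 6]
Step 6: flows [0=1,2->0,3->0,4->0] -> levels [7 4 5 5 5]
Step 7: flows [0->1,0->2,0->3,0->4] -> levels [3 5 6 6 6]
Step 8: flows [1->0,2->0,3->0,4->0] -> levels [7 4 5 5 5]
  -> period-2 cycle (repeats step 6); tank 0 never drops to <=2
Tank 0 never reaches <=2 within 15 steps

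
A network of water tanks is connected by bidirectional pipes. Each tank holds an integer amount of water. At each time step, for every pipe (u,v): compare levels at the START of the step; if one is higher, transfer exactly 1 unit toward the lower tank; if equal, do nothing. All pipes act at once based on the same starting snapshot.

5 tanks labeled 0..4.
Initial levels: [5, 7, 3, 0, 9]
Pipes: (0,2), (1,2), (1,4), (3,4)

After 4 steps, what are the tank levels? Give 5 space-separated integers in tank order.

Step 1: flows [0->2,1->2,4->1,4->3] -> levels [4 7 5 1 7]
Step 2: flows [2->0,1->2,1=4,4->3] -> levels [5 6 5 2 6]
Step 3: flows [0=2,1->2,1=4,4->3] -> levels [5 5 6 3 5]
Step 4: flows [2->0,2->1,1=4,4->3] -> levels [6 6 4 4 4]

Answer: 6 6 4 4 4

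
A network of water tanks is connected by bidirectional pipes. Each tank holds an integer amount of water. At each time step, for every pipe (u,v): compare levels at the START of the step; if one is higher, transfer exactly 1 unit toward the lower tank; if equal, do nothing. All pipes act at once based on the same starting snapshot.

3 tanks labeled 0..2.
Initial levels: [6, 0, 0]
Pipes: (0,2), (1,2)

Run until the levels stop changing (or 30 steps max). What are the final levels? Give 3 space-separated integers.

Step 1: flows [0->2,1=2] -> levels [5 0 1]
Step 2: flows [0->2,2->1] -> levels [4 1 1]
Step 3: flows [0->2,1=2] -> levels [3 1 2]
Step 4: flows [0->2,2->1] -> levels [2 2 2]
Step 5: flows [0=2,1=2] -> levels [2 2 2]
  -> stable (no change)

Answer: 2 2 2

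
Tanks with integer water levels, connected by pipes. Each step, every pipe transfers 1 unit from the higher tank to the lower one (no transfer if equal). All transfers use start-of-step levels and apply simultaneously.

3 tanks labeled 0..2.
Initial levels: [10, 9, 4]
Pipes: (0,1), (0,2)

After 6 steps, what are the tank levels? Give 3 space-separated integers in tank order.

Answer: 7 8 8

Derivation:
Step 1: flows [0->1,0->2] -> levels [8 10 5]
Step 2: flows [1->0,0->2] -> levels [8 9 6]
Step 3: flows [1->0,0->2] -> levels [8 8 7]
Step 4: flows [0=1,0->2] -> levels [7 8 8]
Step 5: flows [1->0,2->0] -> levels [9 7 7]
Step 6: flows [0->1,0->2] -> levels [7 8 8]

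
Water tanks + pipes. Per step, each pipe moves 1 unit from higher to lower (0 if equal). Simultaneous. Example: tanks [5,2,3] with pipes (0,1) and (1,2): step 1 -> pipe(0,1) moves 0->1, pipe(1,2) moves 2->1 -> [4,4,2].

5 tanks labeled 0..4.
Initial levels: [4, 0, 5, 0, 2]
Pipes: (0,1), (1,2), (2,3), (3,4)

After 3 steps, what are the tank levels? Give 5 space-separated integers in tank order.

Step 1: flows [0->1,2->1,2->3,4->3] -> levels [3 2 3 2 1]
Step 2: flows [0->1,2->1,2->3,3->4] -> levels [2 4 1 2 2]
Step 3: flows [1->0,1->2,3->2,3=4] -> levels [3 2 3 1 2]

Answer: 3 2 3 1 2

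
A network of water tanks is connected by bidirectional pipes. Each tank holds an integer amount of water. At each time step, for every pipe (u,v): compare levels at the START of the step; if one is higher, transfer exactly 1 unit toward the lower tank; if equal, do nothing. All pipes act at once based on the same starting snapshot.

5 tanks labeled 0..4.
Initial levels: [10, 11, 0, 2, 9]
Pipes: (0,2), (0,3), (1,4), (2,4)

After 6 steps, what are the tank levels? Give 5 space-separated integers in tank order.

Answer: 6 7 6 5 8

Derivation:
Step 1: flows [0->2,0->3,1->4,4->2] -> levels [8 10 2 3 9]
Step 2: flows [0->2,0->3,1->4,4->2] -> levels [6 9 4 4 9]
Step 3: flows [0->2,0->3,1=4,4->2] -> levels [4 9 6 5 8]
Step 4: flows [2->0,3->0,1->4,4->2] -> levels [6 8 6 4 8]
Step 5: flows [0=2,0->3,1=4,4->2] -> levels [5 8 7 5 7]
Step 6: flows [2->0,0=3,1->4,2=4] -> levels [6 7 6 5 8]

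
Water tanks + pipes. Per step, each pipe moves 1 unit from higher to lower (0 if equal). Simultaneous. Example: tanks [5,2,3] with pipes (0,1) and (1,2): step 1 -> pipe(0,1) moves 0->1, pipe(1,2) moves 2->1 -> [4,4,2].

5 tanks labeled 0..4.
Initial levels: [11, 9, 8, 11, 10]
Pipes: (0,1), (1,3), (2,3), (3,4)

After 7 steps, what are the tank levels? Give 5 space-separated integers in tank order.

Step 1: flows [0->1,3->1,3->2,3->4] -> levels [10 11 9 8 11]
Step 2: flows [1->0,1->3,2->3,4->3] -> levels [11 9 8 11 10]
  -> period-2 cycle: step 2 state = step 0 state
  -> state at step 7: (7-0) mod 2 = 1, same as step 1 -> [10 11 9 8 11]

Answer: 10 11 9 8 11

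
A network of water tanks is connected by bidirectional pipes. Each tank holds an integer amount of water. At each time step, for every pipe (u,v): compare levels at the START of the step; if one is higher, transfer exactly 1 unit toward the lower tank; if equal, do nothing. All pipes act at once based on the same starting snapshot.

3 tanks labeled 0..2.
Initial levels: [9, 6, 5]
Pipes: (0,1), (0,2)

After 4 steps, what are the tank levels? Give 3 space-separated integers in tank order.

Step 1: flows [0->1,0->2] -> levels [7 7 6]
Step 2: flows [0=1,0->2] -> levels [6 7 7]
Step 3: flows [1->0,2->0] -> levels [8 6 6]
Step 4: flows [0->1,0->2] -> levels [6 7 7]

Answer: 6 7 7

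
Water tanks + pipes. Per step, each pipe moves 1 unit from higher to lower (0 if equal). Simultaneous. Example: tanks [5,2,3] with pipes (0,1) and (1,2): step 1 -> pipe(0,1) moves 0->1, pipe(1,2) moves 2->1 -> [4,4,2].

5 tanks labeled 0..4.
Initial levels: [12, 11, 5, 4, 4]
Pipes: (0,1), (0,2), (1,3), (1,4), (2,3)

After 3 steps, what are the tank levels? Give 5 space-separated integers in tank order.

Answer: 7 7 7 8 7

Derivation:
Step 1: flows [0->1,0->2,1->3,1->4,2->3] -> levels [10 10 5 6 5]
Step 2: flows [0=1,0->2,1->3,1->4,3->2] -> levels [9 8 7 6 6]
Step 3: flows [0->1,0->2,1->3,1->4,2->3] -> levels [7 7 7 8 7]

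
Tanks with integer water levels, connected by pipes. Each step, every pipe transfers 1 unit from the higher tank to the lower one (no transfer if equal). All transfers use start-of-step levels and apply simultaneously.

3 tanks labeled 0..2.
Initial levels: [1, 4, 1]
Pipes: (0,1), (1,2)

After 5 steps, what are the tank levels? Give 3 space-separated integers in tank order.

Step 1: flows [1->0,1->2] -> levels [2 2 2]
Step 2: flows [0=1,1=2] -> levels [2 2 2]
  -> stable; steps 3..5 unchanged -> [2 2 2]

Answer: 2 2 2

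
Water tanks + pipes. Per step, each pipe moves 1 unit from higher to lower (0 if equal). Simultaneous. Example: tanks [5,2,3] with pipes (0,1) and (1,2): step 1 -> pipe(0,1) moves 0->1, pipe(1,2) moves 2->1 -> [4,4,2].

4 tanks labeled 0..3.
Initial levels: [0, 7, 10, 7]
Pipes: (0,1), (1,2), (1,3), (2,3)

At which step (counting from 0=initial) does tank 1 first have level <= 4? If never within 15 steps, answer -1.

Answer: 6

Derivation:
Step 1: flows [1->0,2->1,1=3,2->3] -> levels [1 7 8 8]
Step 2: flows [1->0,2->1,3->1,2=3] -> levels [2 8 7 7]
Step 3: flows [1->0,1->2,1->3,2=3] -> levels [3 5 8 8]
Step 4: flows [1->0,2->1,3->1,2=3] -> levels [4 6 7 7]
Step 5: flows [1->0,2->1,3->1,2=3] -> levels [5 7 6 6]
Step 6: flows [1->0,1->2,1->3,2=3] -> levels [6 4 7 7]
Tank 1 first reaches <=4 at step 6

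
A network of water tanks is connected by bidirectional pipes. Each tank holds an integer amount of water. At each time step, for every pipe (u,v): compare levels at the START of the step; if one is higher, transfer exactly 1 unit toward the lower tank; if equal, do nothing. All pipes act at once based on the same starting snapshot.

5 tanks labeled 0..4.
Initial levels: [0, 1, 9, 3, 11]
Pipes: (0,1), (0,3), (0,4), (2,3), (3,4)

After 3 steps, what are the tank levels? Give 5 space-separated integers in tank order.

Step 1: flows [1->0,3->0,4->0,2->3,4->3] -> levels [3 0 8 4 9]
Step 2: flows [0->1,3->0,4->0,2->3,4->3] -> levels [4 1 7 5 7]
Step 3: flows [0->1,3->0,4->0,2->3,4->3] -> levels [5 2 6 6 5]

Answer: 5 2 6 6 5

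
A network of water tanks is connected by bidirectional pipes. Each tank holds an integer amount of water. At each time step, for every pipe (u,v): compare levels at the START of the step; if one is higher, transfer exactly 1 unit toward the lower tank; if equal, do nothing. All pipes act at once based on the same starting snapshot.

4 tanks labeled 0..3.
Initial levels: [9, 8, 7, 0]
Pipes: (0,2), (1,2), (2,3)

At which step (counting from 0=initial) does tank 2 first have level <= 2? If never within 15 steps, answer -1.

Answer: -1

Derivation:
Step 1: flows [0->2,1->2,2->3] -> levels [8 7 8 1]
Step 2: flows [0=2,2->1,2->3] -> levels [8 8 6 2]
Step 3: flows [0->2,1->2,2->3] -> levels [7 7 7 3]
Step 4: flows [0=2,1=2,2->3] -> levels [7 7 6 4]
Step 5: flows [0->2,1->2,2->3] -> levels [6 6 7 5]
Step 6: flows [2->0,2->1,2->3] -> levels [7 7 4 6]
Step 7: flows [0->2,1->2,3->2] -> levels [6 6 7 5]
  -> period-2 cycle (repeats step 5); tank 2 never drops to <=2
Tank 2 never reaches <=2 within 15 steps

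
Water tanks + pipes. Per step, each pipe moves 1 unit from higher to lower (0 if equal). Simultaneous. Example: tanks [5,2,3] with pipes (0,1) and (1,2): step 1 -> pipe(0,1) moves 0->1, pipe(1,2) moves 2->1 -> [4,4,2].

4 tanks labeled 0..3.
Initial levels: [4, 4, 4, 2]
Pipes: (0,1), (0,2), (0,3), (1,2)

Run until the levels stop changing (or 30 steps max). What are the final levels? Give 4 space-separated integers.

Answer: 5 3 3 3

Derivation:
Step 1: flows [0=1,0=2,0->3,1=2] -> levels [3 4 4 3]
Step 2: flows [1->0,2->0,0=3,1=2] -> levels [5 3 3 3]
Step 3: flows [0->1,0->2,0->3,1=2] -> levels [2 4 4 4]
Step 4: flows [1->0,2->0,3->0,1=2] -> levels [5 3 3 3]
  -> period-2 cycle: step 4 state = step 2 state; never stabilizes
  -> state at step 30: (30-2) mod 2 = 0, same as step 2 -> [5 3 3 3]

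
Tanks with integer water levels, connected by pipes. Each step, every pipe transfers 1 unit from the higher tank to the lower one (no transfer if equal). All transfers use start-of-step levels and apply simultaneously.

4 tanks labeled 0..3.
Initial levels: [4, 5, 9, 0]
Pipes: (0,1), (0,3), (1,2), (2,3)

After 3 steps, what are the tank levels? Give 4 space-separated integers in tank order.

Step 1: flows [1->0,0->3,2->1,2->3] -> levels [4 5 7 2]
Step 2: flows [1->0,0->3,2->1,2->3] -> levels [4 5 5 4]
Step 3: flows [1->0,0=3,1=2,2->3] -> levels [5 4 4 5]

Answer: 5 4 4 5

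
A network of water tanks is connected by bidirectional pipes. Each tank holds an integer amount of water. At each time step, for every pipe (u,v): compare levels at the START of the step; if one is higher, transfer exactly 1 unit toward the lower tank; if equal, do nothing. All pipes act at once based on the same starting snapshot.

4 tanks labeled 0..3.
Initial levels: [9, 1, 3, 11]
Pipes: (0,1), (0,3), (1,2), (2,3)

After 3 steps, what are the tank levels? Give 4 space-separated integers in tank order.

Step 1: flows [0->1,3->0,2->1,3->2] -> levels [9 3 3 9]
Step 2: flows [0->1,0=3,1=2,3->2] -> levels [8 4 4 8]
Step 3: flows [0->1,0=3,1=2,3->2] -> levels [7 5 5 7]

Answer: 7 5 5 7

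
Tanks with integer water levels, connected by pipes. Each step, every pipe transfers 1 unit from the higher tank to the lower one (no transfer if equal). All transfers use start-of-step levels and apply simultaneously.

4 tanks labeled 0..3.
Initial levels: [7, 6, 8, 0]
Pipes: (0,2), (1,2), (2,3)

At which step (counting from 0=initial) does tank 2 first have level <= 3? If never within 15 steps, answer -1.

Answer: 6

Derivation:
Step 1: flows [2->0,2->1,2->3] -> levels [8 7 5 1]
Step 2: flows [0->2,1->2,2->3] -> levels [7 6 6 2]
Step 3: flows [0->2,1=2,2->3] -> levels [6 6 6 3]
Step 4: flows [0=2,1=2,2->3] -> levels [6 6 5 4]
Step 5: flows [0->2,1->2,2->3] -> levels [5 5 6 5]
Step 6: flows [2->0,2->1,2->3] -> levels [6 6 3 6]
Tank 2 first reaches <=3 at step 6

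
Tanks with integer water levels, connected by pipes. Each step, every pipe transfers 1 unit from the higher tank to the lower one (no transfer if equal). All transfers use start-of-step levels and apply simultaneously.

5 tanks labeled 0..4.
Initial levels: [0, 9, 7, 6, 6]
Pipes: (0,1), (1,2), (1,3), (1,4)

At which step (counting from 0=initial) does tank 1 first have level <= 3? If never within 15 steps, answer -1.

Step 1: flows [1->0,1->2,1->3,1->4] -> levels [1 5 8 7 7]
Step 2: flows [1->0,2->1,3->1,4->1] -> levels [2 7 7 6 6]
Step 3: flows [1->0,1=2,1->3,1->4] -> levels [3 4 7 7 7]
Step 4: flows [1->0,2->1,3->1,4->1] -> levels [4 6 6 6 6]
Step 5: flows [1->0,1=2,1=3,1=4] -> levels [5 5 6 6 6]
Step 6: flows [0=1,2->1,3->1,4->1] -> levels [5 8 5 5 5]
Step 7: flows [1->0,1->2,1->3,1->4] -> levels [6 4 6 6 6]
Step 8: flows [0->1,2->1,3->1,4->1] -> levels [5 8 5 5 5]
  -> period-2 cycle (repeats step 6); tank 1 never drops to <=3
Tank 1 never reaches <=3 within 15 steps

Answer: -1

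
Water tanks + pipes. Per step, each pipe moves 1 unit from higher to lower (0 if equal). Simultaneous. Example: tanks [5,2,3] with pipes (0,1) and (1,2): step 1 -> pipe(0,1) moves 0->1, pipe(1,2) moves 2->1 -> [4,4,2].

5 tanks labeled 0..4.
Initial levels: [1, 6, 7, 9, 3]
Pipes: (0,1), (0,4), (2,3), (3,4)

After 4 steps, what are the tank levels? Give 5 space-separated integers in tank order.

Answer: 5 4 6 6 5

Derivation:
Step 1: flows [1->0,4->0,3->2,3->4] -> levels [3 5 8 7 3]
Step 2: flows [1->0,0=4,2->3,3->4] -> levels [4 4 7 7 4]
Step 3: flows [0=1,0=4,2=3,3->4] -> levels [4 4 7 6 5]
Step 4: flows [0=1,4->0,2->3,3->4] -> levels [5 4 6 6 5]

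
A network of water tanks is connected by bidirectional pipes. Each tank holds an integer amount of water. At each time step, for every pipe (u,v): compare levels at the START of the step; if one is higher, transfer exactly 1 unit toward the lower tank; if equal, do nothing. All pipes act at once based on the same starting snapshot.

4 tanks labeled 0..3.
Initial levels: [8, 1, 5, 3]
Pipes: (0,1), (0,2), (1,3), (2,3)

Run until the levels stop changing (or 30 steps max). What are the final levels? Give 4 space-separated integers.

Step 1: flows [0->1,0->2,3->1,2->3] -> levels [6 3 5 3]
Step 2: flows [0->1,0->2,1=3,2->3] -> levels [4 4 5 4]
Step 3: flows [0=1,2->0,1=3,2->3] -> levels [5 4 3 5]
Step 4: flows [0->1,0->2,3->1,3->2] -> levels [3 6 5 3]
Step 5: flows [1->0,2->0,1->3,2->3] -> levels [5 4 3 5]
  -> period-2 cycle: step 5 state = step 3 state; never stabilizes
  -> state at step 30: (30-3) mod 2 = 1, same as step 4 -> [3 6 5 3]

Answer: 3 6 5 3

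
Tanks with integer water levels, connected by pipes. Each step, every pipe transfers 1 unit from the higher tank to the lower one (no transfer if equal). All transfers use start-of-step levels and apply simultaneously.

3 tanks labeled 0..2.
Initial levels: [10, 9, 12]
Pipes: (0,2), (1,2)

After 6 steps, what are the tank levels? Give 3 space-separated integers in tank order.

Step 1: flows [2->0,2->1] -> levels [11 10 10]
Step 2: flows [0->2,1=2] -> levels [10 10 11]
Step 3: flows [2->0,2->1] -> levels [11 11 9]
Step 4: flows [0->2,1->2] -> levels [10 10 11]
  -> period-2 cycle: step 4 state = step 2 state
  -> state at step 6: (6-2) mod 2 = 0, same as step 2 -> [10 10 11]

Answer: 10 10 11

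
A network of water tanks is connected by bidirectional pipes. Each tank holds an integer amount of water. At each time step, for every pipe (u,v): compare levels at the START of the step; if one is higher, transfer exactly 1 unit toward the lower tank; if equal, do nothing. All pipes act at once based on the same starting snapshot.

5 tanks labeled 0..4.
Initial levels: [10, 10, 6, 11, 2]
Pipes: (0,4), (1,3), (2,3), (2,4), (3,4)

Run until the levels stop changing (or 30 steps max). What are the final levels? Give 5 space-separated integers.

Answer: 7 8 7 8 9

Derivation:
Step 1: flows [0->4,3->1,3->2,2->4,3->4] -> levels [9 11 6 8 5]
Step 2: flows [0->4,1->3,3->2,2->4,3->4] -> levels [8 10 6 7 8]
Step 3: flows [0=4,1->3,3->2,4->2,4->3] -> levels [8 9 8 8 6]
Step 4: flows [0->4,1->3,2=3,2->4,3->4] -> levels [7 8 7 8 9]
Step 5: flows [4->0,1=3,3->2,4->2,4->3] -> levels [8 8 9 8 6]
Step 6: flows [0->4,1=3,2->3,2->4,3->4] -> levels [7 8 7 8 9]
  -> period-2 cycle: step 6 state = step 4 state; never stabilizes
  -> state at step 30: (30-4) mod 2 = 0, same as step 4 -> [7 8 7 8 9]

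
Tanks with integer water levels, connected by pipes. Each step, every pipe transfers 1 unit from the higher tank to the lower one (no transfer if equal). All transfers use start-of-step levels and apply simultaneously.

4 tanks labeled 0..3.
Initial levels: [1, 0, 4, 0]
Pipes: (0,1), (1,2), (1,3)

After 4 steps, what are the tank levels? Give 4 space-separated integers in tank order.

Answer: 2 -1 2 2

Derivation:
Step 1: flows [0->1,2->1,1=3] -> levels [0 2 3 0]
Step 2: flows [1->0,2->1,1->3] -> levels [1 1 2 1]
Step 3: flows [0=1,2->1,1=3] -> levels [1 2 1 1]
Step 4: flows [1->0,1->2,1->3] -> levels [2 -1 2 2]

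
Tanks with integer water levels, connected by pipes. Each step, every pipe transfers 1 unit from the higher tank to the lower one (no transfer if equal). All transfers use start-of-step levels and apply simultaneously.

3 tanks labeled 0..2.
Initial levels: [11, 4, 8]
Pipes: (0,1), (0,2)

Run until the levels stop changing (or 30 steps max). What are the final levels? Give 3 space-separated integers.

Step 1: flows [0->1,0->2] -> levels [9 5 9]
Step 2: flows [0->1,0=2] -> levels [8 6 9]
Step 3: flows [0->1,2->0] -> levels [8 7 8]
Step 4: flows [0->1,0=2] -> levels [7 8 8]
Step 5: flows [1->0,2->0] -> levels [9 7 7]
Step 6: flows [0->1,0->2] -> levels [7 8 8]
  -> period-2 cycle: step 6 state = step 4 state; never stabilizes
  -> state at step 30: (30-4) mod 2 = 0, same as step 4 -> [7 8 8]

Answer: 7 8 8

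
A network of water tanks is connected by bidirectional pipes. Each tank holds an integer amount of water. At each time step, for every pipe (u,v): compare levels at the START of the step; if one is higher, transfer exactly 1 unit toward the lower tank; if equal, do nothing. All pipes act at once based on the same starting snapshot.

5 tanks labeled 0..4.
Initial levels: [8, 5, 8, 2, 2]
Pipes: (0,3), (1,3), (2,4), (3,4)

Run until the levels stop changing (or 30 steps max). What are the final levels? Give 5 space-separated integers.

Answer: 6 5 5 3 6

Derivation:
Step 1: flows [0->3,1->3,2->4,3=4] -> levels [7 4 7 4 3]
Step 2: flows [0->3,1=3,2->4,3->4] -> levels [6 4 6 4 5]
Step 3: flows [0->3,1=3,2->4,4->3] -> levels [5 4 5 6 5]
Step 4: flows [3->0,3->1,2=4,3->4] -> levels [6 5 5 3 6]
Step 5: flows [0->3,1->3,4->2,4->3] -> levels [5 4 6 6 4]
Step 6: flows [3->0,3->1,2->4,3->4] -> levels [6 5 5 3 6]
  -> period-2 cycle: step 6 state = step 4 state; never stabilizes
  -> state at step 30: (30-4) mod 2 = 0, same as step 4 -> [6 5 5 3 6]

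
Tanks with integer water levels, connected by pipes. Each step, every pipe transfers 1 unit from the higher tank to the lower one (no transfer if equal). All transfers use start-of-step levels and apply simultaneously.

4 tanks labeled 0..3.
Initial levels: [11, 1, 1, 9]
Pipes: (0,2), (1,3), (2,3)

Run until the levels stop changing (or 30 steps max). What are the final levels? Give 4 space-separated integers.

Answer: 6 5 5 6

Derivation:
Step 1: flows [0->2,3->1,3->2] -> levels [10 2 3 7]
Step 2: flows [0->2,3->1,3->2] -> levels [9 3 5 5]
Step 3: flows [0->2,3->1,2=3] -> levels [8 4 6 4]
Step 4: flows [0->2,1=3,2->3] -> levels [7 4 6 5]
Step 5: flows [0->2,3->1,2->3] -> levels [6 5 6 5]
Step 6: flows [0=2,1=3,2->3] -> levels [6 5 5 6]
Step 7: flows [0->2,3->1,3->2] -> levels [5 6 7 4]
Step 8: flows [2->0,1->3,2->3] -> levels [6 5 5 6]
  -> period-2 cycle: step 8 state = step 6 state; never stabilizes
  -> state at step 30: (30-6) mod 2 = 0, same as step 6 -> [6 5 5 6]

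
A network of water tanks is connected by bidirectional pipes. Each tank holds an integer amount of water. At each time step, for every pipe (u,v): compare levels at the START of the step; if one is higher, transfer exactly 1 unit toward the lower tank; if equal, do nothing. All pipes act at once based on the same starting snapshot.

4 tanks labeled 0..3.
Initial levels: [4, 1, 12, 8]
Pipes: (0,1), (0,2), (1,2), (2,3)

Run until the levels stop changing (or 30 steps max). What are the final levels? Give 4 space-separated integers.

Answer: 6 7 5 7

Derivation:
Step 1: flows [0->1,2->0,2->1,2->3] -> levels [4 3 9 9]
Step 2: flows [0->1,2->0,2->1,2=3] -> levels [4 5 7 9]
Step 3: flows [1->0,2->0,2->1,3->2] -> levels [6 5 6 8]
Step 4: flows [0->1,0=2,2->1,3->2] -> levels [5 7 6 7]
Step 5: flows [1->0,2->0,1->2,3->2] -> levels [7 5 7 6]
Step 6: flows [0->1,0=2,2->1,2->3] -> levels [6 7 5 7]
Step 7: flows [1->0,0->2,1->2,3->2] -> levels [6 5 8 6]
Step 8: flows [0->1,2->0,2->1,2->3] -> levels [6 7 5 7]
  -> period-2 cycle: step 8 state = step 6 state; never stabilizes
  -> state at step 30: (30-6) mod 2 = 0, same as step 6 -> [6 7 5 7]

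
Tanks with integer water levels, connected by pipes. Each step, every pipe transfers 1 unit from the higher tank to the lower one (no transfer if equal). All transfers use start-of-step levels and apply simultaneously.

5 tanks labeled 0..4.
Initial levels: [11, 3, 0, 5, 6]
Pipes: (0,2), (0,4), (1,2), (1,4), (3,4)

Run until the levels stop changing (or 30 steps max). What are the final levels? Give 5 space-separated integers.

Answer: 4 4 6 5 6

Derivation:
Step 1: flows [0->2,0->4,1->2,4->1,4->3] -> levels [9 3 2 6 5]
Step 2: flows [0->2,0->4,1->2,4->1,3->4] -> levels [7 3 4 5 6]
Step 3: flows [0->2,0->4,2->1,4->1,4->3] -> levels [5 5 4 6 5]
Step 4: flows [0->2,0=4,1->2,1=4,3->4] -> levels [4 4 6 5 6]
Step 5: flows [2->0,4->0,2->1,4->1,4->3] -> levels [6 6 4 6 3]
Step 6: flows [0->2,0->4,1->2,1->4,3->4] -> levels [4 4 6 5 6]
  -> period-2 cycle: step 6 state = step 4 state; never stabilizes
  -> state at step 30: (30-4) mod 2 = 0, same as step 4 -> [4 4 6 5 6]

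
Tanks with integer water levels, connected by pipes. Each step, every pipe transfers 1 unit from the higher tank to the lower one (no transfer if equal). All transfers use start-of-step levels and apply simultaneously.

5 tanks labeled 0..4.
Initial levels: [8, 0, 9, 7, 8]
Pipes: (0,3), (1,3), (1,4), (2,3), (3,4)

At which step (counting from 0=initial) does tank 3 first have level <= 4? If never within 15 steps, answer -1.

Step 1: flows [0->3,3->1,4->1,2->3,4->3] -> levels [7 2 8 9 6]
Step 2: flows [3->0,3->1,4->1,3->2,3->4] -> levels [8 4 9 5 6]
Step 3: flows [0->3,3->1,4->1,2->3,4->3] -> levels [7 6 8 7 4]
Step 4: flows [0=3,3->1,1->4,2->3,3->4] -> levels [7 6 7 6 6]
Step 5: flows [0->3,1=3,1=4,2->3,3=4] -> levels [6 6 6 8 6]
Step 6: flows [3->0,3->1,1=4,3->2,3->4] -> levels [7 7 7 4 7]
Tank 3 first reaches <=4 at step 6

Answer: 6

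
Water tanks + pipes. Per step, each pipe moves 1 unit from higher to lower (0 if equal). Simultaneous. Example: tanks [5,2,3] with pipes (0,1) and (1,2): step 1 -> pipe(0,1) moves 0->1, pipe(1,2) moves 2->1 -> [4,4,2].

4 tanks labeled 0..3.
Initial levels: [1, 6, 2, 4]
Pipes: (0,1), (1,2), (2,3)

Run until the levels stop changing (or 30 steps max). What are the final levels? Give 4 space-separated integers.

Answer: 3 4 2 4

Derivation:
Step 1: flows [1->0,1->2,3->2] -> levels [2 4 4 3]
Step 2: flows [1->0,1=2,2->3] -> levels [3 3 3 4]
Step 3: flows [0=1,1=2,3->2] -> levels [3 3 4 3]
Step 4: flows [0=1,2->1,2->3] -> levels [3 4 2 4]
Step 5: flows [1->0,1->2,3->2] -> levels [4 2 4 3]
Step 6: flows [0->1,2->1,2->3] -> levels [3 4 2 4]
  -> period-2 cycle: step 6 state = step 4 state; never stabilizes
  -> state at step 30: (30-4) mod 2 = 0, same as step 4 -> [3 4 2 4]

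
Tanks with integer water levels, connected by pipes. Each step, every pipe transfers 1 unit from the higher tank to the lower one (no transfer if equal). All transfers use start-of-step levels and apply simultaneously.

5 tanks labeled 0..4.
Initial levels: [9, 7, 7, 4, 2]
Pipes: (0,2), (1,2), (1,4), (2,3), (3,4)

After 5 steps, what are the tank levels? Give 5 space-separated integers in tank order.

Step 1: flows [0->2,1=2,1->4,2->3,3->4] -> levels [8 6 7 4 4]
Step 2: flows [0->2,2->1,1->4,2->3,3=4] -> levels [7 6 6 5 5]
Step 3: flows [0->2,1=2,1->4,2->3,3=4] -> levels [6 5 6 6 6]
Step 4: flows [0=2,2->1,4->1,2=3,3=4] -> levels [6 7 5 6 5]
Step 5: flows [0->2,1->2,1->4,3->2,3->4] -> levels [5 5 8 4 7]

Answer: 5 5 8 4 7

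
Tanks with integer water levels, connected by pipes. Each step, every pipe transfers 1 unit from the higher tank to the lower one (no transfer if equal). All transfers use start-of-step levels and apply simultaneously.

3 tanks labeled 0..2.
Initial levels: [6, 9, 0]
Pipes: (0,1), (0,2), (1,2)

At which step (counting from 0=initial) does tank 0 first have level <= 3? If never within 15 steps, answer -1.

Answer: -1

Derivation:
Step 1: flows [1->0,0->2,1->2] -> levels [6 7 2]
Step 2: flows [1->0,0->2,1->2] -> levels [6 5 4]
Step 3: flows [0->1,0->2,1->2] -> levels [4 5 6]
Step 4: flows [1->0,2->0,2->1] -> levels [6 5 4]
  -> period-2 cycle (repeats step 2); tank 0 never drops to <=3
Tank 0 never reaches <=3 within 15 steps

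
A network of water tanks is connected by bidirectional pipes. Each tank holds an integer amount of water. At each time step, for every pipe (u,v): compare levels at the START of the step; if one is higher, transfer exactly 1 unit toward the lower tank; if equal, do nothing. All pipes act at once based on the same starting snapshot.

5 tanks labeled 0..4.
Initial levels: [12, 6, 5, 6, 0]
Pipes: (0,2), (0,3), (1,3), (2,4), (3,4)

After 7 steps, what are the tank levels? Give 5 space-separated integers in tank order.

Step 1: flows [0->2,0->3,1=3,2->4,3->4] -> levels [10 6 5 6 2]
Step 2: flows [0->2,0->3,1=3,2->4,3->4] -> levels [8 6 5 6 4]
Step 3: flows [0->2,0->3,1=3,2->4,3->4] -> levels [6 6 5 6 6]
Step 4: flows [0->2,0=3,1=3,4->2,3=4] -> levels [5 6 7 6 5]
Step 5: flows [2->0,3->0,1=3,2->4,3->4] -> levels [7 6 5 4 7]
Step 6: flows [0->2,0->3,1->3,4->2,4->3] -> levels [5 5 7 7 5]
Step 7: flows [2->0,3->0,3->1,2->4,3->4] -> levels [7 6 5 4 7]

Answer: 7 6 5 4 7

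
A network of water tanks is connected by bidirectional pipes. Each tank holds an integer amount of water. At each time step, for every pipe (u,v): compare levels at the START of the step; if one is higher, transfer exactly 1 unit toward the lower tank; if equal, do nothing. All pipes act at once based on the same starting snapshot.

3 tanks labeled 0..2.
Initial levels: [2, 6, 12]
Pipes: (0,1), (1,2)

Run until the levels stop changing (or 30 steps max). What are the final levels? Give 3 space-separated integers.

Answer: 7 6 7

Derivation:
Step 1: flows [1->0,2->1] -> levels [3 6 11]
Step 2: flows [1->0,2->1] -> levels [4 6 10]
Step 3: flows [1->0,2->1] -> levels [5 6 9]
Step 4: flows [1->0,2->1] -> levels [6 6 8]
Step 5: flows [0=1,2->1] -> levels [6 7 7]
Step 6: flows [1->0,1=2] -> levels [7 6 7]
Step 7: flows [0->1,2->1] -> levels [6 8 6]
Step 8: flows [1->0,1->2] -> levels [7 6 7]
  -> period-2 cycle: step 8 state = step 6 state; never stabilizes
  -> state at step 30: (30-6) mod 2 = 0, same as step 6 -> [7 6 7]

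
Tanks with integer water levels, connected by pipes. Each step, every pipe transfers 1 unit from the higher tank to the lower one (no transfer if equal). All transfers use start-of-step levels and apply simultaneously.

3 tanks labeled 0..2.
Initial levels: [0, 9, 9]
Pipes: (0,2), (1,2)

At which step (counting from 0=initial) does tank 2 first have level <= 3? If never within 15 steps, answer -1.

Answer: -1

Derivation:
Step 1: flows [2->0,1=2] -> levels [1 9 8]
Step 2: flows [2->0,1->2] -> levels [2 8 8]
Step 3: flows [2->0,1=2] -> levels [3 8 7]
Step 4: flows [2->0,1->2] -> levels [4 7 7]
Step 5: flows [2->0,1=2] -> levels [5 7 6]
Step 6: flows [2->0,1->2] -> levels [6 6 6]
Step 7: flows [0=2,1=2] -> levels [6 6 6]
  -> stable; tank 2 stays at 6 > 3
Tank 2 never reaches <=3 within 15 steps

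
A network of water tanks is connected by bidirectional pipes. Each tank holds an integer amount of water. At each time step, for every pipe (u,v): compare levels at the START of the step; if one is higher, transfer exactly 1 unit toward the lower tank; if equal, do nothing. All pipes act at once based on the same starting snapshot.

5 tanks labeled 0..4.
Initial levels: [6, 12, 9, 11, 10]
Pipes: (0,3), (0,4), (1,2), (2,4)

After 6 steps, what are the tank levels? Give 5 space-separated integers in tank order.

Step 1: flows [3->0,4->0,1->2,4->2] -> levels [8 11 11 10 8]
Step 2: flows [3->0,0=4,1=2,2->4] -> levels [9 11 10 9 9]
Step 3: flows [0=3,0=4,1->2,2->4] -> levels [9 10 10 9 10]
Step 4: flows [0=3,4->0,1=2,2=4] -> levels [10 10 10 9 9]
Step 5: flows [0->3,0->4,1=2,2->4] -> levels [8 10 9 10 11]
Step 6: flows [3->0,4->0,1->2,4->2] -> levels [10 9 11 9 9]

Answer: 10 9 11 9 9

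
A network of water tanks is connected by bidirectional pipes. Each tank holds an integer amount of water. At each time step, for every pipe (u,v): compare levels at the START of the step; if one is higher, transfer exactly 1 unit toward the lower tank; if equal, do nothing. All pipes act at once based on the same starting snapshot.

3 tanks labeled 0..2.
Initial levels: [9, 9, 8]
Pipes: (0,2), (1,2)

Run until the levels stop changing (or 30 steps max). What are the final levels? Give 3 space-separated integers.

Step 1: flows [0->2,1->2] -> levels [8 8 10]
Step 2: flows [2->0,2->1] -> levels [9 9 8]
  -> period-2 cycle: step 2 state = step 0 state; never stabilizes
  -> state at step 30: (30-0) mod 2 = 0, same as step 0 -> [9 9 8]

Answer: 9 9 8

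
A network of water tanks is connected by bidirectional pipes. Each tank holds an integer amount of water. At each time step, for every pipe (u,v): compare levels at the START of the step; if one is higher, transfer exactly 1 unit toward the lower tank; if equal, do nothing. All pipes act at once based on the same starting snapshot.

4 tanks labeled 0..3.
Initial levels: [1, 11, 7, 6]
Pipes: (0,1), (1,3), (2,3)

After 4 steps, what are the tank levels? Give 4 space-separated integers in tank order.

Step 1: flows [1->0,1->3,2->3] -> levels [2 9 6 8]
Step 2: flows [1->0,1->3,3->2] -> levels [3 7 7 8]
Step 3: flows [1->0,3->1,3->2] -> levels [4 7 8 6]
Step 4: flows [1->0,1->3,2->3] -> levels [5 5 7 8]

Answer: 5 5 7 8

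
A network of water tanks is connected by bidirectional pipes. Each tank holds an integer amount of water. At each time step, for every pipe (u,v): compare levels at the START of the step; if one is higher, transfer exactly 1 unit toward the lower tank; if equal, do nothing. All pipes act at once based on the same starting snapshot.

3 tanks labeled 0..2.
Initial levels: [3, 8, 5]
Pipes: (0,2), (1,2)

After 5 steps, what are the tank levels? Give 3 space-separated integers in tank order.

Answer: 5 5 6

Derivation:
Step 1: flows [2->0,1->2] -> levels [4 7 5]
Step 2: flows [2->0,1->2] -> levels [5 6 5]
Step 3: flows [0=2,1->2] -> levels [5 5 6]
Step 4: flows [2->0,2->1] -> levels [6 6 4]
Step 5: flows [0->2,1->2] -> levels [5 5 6]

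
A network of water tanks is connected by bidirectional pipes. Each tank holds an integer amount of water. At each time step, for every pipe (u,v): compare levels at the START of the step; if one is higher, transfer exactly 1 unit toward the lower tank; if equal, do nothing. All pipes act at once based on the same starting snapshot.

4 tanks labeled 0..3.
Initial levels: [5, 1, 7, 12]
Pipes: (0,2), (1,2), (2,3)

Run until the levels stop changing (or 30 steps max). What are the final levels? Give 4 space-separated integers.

Step 1: flows [2->0,2->1,3->2] -> levels [6 2 6 11]
Step 2: flows [0=2,2->1,3->2] -> levels [6 3 6 10]
Step 3: flows [0=2,2->1,3->2] -> levels [6 4 6 9]
Step 4: flows [0=2,2->1,3->2] -> levels [6 5 6 8]
Step 5: flows [0=2,2->1,3->2] -> levels [6 6 6 7]
Step 6: flows [0=2,1=2,3->2] -> levels [6 6 7 6]
Step 7: flows [2->0,2->1,2->3] -> levels [7 7 4 7]
Step 8: flows [0->2,1->2,3->2] -> levels [6 6 7 6]
  -> period-2 cycle: step 8 state = step 6 state; never stabilizes
  -> state at step 30: (30-6) mod 2 = 0, same as step 6 -> [6 6 7 6]

Answer: 6 6 7 6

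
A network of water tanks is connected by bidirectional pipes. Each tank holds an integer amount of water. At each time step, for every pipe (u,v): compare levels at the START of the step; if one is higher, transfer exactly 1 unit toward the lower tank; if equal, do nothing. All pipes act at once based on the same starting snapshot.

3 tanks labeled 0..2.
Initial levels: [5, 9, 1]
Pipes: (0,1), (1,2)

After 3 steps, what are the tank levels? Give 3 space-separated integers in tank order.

Step 1: flows [1->0,1->2] -> levels [6 7 2]
Step 2: flows [1->0,1->2] -> levels [7 5 3]
Step 3: flows [0->1,1->2] -> levels [6 5 4]

Answer: 6 5 4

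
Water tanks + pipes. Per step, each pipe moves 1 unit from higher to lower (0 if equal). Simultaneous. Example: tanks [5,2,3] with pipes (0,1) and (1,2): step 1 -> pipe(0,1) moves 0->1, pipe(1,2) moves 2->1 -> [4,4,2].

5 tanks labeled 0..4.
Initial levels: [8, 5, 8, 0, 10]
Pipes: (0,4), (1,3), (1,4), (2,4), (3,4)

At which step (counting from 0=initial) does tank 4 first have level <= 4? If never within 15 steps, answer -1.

Step 1: flows [4->0,1->3,4->1,4->2,4->3] -> levels [9 5 9 2 6]
Step 2: flows [0->4,1->3,4->1,2->4,4->3] -> levels [8 5 8 4 6]
Step 3: flows [0->4,1->3,4->1,2->4,4->3] -> levels [7 5 7 6 6]
Step 4: flows [0->4,3->1,4->1,2->4,3=4] -> levels [6 7 6 5 7]
Step 5: flows [4->0,1->3,1=4,4->2,4->3] -> levels [7 6 7 7 4]
Tank 4 first reaches <=4 at step 5

Answer: 5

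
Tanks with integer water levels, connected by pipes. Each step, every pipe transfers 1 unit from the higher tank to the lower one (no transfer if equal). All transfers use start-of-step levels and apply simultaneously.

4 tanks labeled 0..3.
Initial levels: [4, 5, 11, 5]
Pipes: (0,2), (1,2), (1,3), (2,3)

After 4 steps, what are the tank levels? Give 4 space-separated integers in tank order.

Answer: 6 7 5 7

Derivation:
Step 1: flows [2->0,2->1,1=3,2->3] -> levels [5 6 8 6]
Step 2: flows [2->0,2->1,1=3,2->3] -> levels [6 7 5 7]
Step 3: flows [0->2,1->2,1=3,3->2] -> levels [5 6 8 6]
  -> period-2 cycle: step 3 state = step 1 state
  -> state at step 4: (4-1) mod 2 = 1, same as step 2 -> [6 7 5 7]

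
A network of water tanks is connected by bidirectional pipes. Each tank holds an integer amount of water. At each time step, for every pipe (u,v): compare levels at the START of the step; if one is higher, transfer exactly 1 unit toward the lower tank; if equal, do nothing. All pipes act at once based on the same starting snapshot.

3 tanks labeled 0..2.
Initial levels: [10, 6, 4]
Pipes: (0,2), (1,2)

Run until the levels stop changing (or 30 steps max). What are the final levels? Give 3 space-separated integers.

Step 1: flows [0->2,1->2] -> levels [9 5 6]
Step 2: flows [0->2,2->1] -> levels [8 6 6]
Step 3: flows [0->2,1=2] -> levels [7 6 7]
Step 4: flows [0=2,2->1] -> levels [7 7 6]
Step 5: flows [0->2,1->2] -> levels [6 6 8]
Step 6: flows [2->0,2->1] -> levels [7 7 6]
  -> period-2 cycle: step 6 state = step 4 state; never stabilizes
  -> state at step 30: (30-4) mod 2 = 0, same as step 4 -> [7 7 6]

Answer: 7 7 6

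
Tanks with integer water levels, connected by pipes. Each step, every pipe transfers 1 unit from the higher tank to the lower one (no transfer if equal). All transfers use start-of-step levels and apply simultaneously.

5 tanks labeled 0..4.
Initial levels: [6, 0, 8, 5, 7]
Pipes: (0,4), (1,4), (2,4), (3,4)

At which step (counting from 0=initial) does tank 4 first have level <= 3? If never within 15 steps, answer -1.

Answer: 3

Derivation:
Step 1: flows [4->0,4->1,2->4,4->3] -> levels [7 1 7 6 5]
Step 2: flows [0->4,4->1,2->4,3->4] -> levels [6 2 6 5 7]
Step 3: flows [4->0,4->1,4->2,4->3] -> levels [7 3 7 6 3]
Tank 4 first reaches <=3 at step 3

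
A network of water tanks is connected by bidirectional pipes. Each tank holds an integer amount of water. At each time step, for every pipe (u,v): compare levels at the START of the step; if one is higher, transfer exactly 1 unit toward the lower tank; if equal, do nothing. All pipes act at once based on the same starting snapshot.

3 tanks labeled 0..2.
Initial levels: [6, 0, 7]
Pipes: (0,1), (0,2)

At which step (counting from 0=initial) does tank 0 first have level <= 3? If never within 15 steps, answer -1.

Step 1: flows [0->1,2->0] -> levels [6 1 6]
Step 2: flows [0->1,0=2] -> levels [5 2 6]
Step 3: flows [0->1,2->0] -> levels [5 3 5]
Step 4: flows [0->1,0=2] -> levels [4 4 5]
Step 5: flows [0=1,2->0] -> levels [5 4 4]
Step 6: flows [0->1,0->2] -> levels [3 5 5]
Tank 0 first reaches <=3 at step 6

Answer: 6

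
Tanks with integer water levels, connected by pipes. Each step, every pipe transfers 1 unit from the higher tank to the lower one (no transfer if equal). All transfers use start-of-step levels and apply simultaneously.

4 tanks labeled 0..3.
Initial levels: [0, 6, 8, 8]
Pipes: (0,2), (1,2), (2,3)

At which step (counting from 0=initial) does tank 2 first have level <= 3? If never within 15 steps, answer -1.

Step 1: flows [2->0,2->1,2=3] -> levels [1 7 6 8]
Step 2: flows [2->0,1->2,3->2] -> levels [2 6 7 7]
Step 3: flows [2->0,2->1,2=3] -> levels [3 7 5 7]
Step 4: flows [2->0,1->2,3->2] -> levels [4 6 6 6]
Step 5: flows [2->0,1=2,2=3] -> levels [5 6 5 6]
Step 6: flows [0=2,1->2,3->2] -> levels [5 5 7 5]
Step 7: flows [2->0,2->1,2->3] -> levels [6 6 4 6]
Step 8: flows [0->2,1->2,3->2] -> levels [5 5 7 5]
  -> period-2 cycle (repeats step 6); tank 2 never drops to <=3
Tank 2 never reaches <=3 within 15 steps

Answer: -1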